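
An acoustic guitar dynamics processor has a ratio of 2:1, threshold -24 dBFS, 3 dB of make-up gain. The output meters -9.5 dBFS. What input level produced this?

-1 dBFS

Before make-up, the level was -9.5 − 3 = -12.5 dBFS.
Post-compression overshoot = -12.5 − (-24) = 11.5 dB.
Undo the ratio: input overshoot = 11.5 × 2 = 23 dB, giving input = -1 dBFS.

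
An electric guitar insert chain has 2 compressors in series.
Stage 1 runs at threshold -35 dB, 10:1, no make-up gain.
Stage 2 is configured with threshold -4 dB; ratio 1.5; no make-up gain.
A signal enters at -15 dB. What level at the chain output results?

-33 dB

Stage 1: overshoot 20 dB → 20/10 = 2 dB → -33 dB.
Stage 2: -33 dB ≤ -4 dB, so stage 2 doesn't engage; output -33 dB.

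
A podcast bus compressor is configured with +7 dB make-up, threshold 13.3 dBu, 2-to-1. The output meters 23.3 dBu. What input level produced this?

Remove make-up: 23.3 − 7 = 16.3 dBu.
The compressed level sits 16.3 − 13.3 = 3 dB over threshold.
Input overshoot = R × output overshoot = 6 dB → input = 13.3 + 6 = 19.3 dBu.

19.3 dBu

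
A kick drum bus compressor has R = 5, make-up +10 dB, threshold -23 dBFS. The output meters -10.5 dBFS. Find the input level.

Before make-up, the level was -10.5 − 10 = -20.5 dBFS.
The compressed level sits -20.5 − (-23) = 2.5 dB over threshold.
Undo the ratio: input overshoot = 2.5 × 5 = 12.5 dB, giving input = -10.5 dBFS.

-10.5 dBFS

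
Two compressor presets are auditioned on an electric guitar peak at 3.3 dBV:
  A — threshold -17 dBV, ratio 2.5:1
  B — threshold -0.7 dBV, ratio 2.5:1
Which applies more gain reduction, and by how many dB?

A, by 9.78 dB

A: GR = 20.3 − 20.3/2.5 = 12.18 dB.
B: GR = 4 − 4/2.5 = 2.4 dB.
A applies 9.78 dB more gain reduction.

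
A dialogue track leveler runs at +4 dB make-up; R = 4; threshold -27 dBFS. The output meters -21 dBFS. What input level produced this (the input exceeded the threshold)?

Stripping the +4 dB make-up gives -25 dBFS at the gain stage.
The compressed level sits -25 − (-27) = 2 dB over threshold.
Undo the ratio: input overshoot = 2 × 4 = 8 dB, giving input = -19 dBFS.

-19 dBFS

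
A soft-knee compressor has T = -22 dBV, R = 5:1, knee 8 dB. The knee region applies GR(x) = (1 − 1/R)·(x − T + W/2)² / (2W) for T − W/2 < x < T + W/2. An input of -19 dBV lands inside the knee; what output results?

-21.45 dBV

x − T + W/2 = -19 − (-22) + 4 = 7.
GR = (1 − 1/5) × 7² / 16 = 0.8 × 49 / 16 = 2.45 dB.
Output = -19 − 2.45 = -21.45 dBV.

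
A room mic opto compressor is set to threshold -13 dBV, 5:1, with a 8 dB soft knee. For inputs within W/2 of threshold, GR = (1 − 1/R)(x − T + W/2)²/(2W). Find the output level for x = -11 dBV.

x − T + W/2 = -11 − (-13) + 4 = 6.
GR = (1 − 1/5) × 6² / 16 = 0.8 × 36 / 16 = 1.8 dB.
Output = -11 − 1.8 = -12.8 dBV.

-12.8 dBV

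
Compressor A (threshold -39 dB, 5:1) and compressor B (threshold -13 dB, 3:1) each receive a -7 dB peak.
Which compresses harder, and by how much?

A, by 21.6 dB

A: 32 dB over, compressed to 6.4 dB over, so 25.6 dB of GR.
B: 6 dB over, compressed to 2 dB over, so 4 dB of GR.
A reduces 21.6 dB more.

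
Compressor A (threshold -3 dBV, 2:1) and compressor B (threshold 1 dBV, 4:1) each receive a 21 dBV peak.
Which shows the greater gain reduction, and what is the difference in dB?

B, by 3 dB

A: GR = 24 − 24/2 = 12 dB.
B: GR = 20 − 20/4 = 15 dB.
Difference: 3 dB in favour of B.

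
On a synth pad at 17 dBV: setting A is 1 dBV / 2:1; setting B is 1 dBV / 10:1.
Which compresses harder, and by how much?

A: GR = 16 − 16/2 = 8 dB.
B: GR = 16 − 16/10 = 14.4 dB.
B applies 6.4 dB more gain reduction.

B, by 6.4 dB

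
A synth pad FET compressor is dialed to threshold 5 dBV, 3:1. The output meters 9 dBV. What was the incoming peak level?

17 dBV

Post-compression overshoot = 9 − 5 = 4 dB.
Input overshoot = R × output overshoot = 12 dB → input = 5 + 12 = 17 dBV.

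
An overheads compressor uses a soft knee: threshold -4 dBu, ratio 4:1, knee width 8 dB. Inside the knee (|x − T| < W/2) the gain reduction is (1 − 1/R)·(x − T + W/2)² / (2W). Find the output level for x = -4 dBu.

-4.75 dBu

x − T + W/2 = -4 − (-4) + 4 = 4.
GR = (1 − 1/4) × 4² / 16 = 0.75 × 16 / 16 = 0.75 dB.
Output = -4 − 0.75 = -4.75 dBu.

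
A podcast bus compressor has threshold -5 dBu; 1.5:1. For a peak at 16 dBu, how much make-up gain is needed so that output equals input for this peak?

The peak compresses to -5 + 21/1.5 = 9 dBu.
To reach 16 dBu requires 16 − 9 = 7 dB of make-up.

7 dB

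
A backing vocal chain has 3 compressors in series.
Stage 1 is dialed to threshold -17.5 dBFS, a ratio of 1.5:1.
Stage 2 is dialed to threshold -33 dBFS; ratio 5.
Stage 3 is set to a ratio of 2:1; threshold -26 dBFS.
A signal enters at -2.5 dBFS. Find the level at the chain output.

-27.9 dBFS

Stage 1: overshoot 15 dB → 15/1.5 = 10 dB → -7.5 dBFS.
Stage 2: 25.5 dB above -33 dBFS, reduced 5:1 to 5.1 dB above → -27.9 dBFS.
Stage 3: -27.9 dBFS is at or below the -26 dBFS threshold — no compression; output -27.9 dBFS.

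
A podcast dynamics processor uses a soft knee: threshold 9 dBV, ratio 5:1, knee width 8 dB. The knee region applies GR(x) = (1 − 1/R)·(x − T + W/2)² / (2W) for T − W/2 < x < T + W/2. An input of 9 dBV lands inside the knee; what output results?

8.2 dBV

x − T + W/2 = 9 − 9 + 4 = 4.
GR = (1 − 1/5) × 4² / 16 = 0.8 × 16 / 16 = 0.8 dB.
Output = 9 − 0.8 = 8.2 dBV.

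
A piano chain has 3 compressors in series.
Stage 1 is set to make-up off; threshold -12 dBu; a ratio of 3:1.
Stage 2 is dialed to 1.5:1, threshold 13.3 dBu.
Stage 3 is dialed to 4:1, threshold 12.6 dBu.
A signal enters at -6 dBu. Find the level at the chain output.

Stage 1: overshoot 6 dB → 6/3 = 2 dB → -10 dBu.
Stage 2: below threshold (-10 ≤ 13.3); passes unchanged; output -10 dBu.
Stage 3: -10 dBu ≤ 12.6 dBu, so stage 3 doesn't engage; output -10 dBu.

-10 dBu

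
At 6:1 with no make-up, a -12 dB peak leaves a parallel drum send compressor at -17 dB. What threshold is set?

Input is 6 dB above T (since output overshoot × R = input overshoot: (-17 − T)·6 = -12 − T gives T = -18 dB).
Check: -18 + (-12 − (-18))/6 = -18 + 1 = -17 dB. ✓

-18 dB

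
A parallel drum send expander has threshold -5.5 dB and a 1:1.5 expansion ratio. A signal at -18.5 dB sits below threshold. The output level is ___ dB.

Undershoot = (-5.5) − (-18.5) = 13 dB.
At 1:1.5, that expands to 19.5 dB under threshold.
Output = -5.5 − 19.5 = -25 dB.

-25 dB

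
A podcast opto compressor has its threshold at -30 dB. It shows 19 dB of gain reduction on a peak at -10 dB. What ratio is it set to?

Input overshoot = -10 − (-30) = 20 dB.
Output overshoot = 20 − 19 = 1 dB.
Ratio = input overshoot / output overshoot = 20 / 1 = 20.

20:1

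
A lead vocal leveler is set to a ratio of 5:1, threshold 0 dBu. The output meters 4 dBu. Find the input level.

Post-compression overshoot = 4 − 0 = 4 dB.
Undo the ratio: input overshoot = 4 × 5 = 20 dB, giving input = 20 dBu.

20 dBu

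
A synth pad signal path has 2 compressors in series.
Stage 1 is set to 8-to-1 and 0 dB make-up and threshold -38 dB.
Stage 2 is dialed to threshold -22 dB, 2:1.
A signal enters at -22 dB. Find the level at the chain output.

Stage 1: overshoot 16 dB → 16/8 = 2 dB → -36 dB.
Stage 2: -36 dB ≤ -22 dB, so stage 2 doesn't engage; output -36 dB.

-36 dB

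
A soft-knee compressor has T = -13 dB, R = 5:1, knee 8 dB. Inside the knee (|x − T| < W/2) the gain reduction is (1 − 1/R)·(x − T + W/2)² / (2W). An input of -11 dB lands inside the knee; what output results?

x − T + W/2 = -11 − (-13) + 4 = 6.
GR = (1 − 1/5) × 6² / 16 = 0.8 × 36 / 16 = 1.8 dB.
Output = -11 − 1.8 = -12.8 dB.

-12.8 dB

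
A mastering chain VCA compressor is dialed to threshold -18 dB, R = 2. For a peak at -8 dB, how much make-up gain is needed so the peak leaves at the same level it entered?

5 dB

The peak compresses to -18 + 10/2 = -13 dB.
To reach -8 dB requires -8 − (-13) = 5 dB of make-up.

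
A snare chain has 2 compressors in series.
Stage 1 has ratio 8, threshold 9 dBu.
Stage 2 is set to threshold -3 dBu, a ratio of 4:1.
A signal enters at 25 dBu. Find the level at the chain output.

0.5 dBu

Stage 1: 25 dBu is 16 dB over 9 dBu; at 8:1 that becomes 2 dB over, giving 11 dBu.
Stage 2: overshoot 14 dB → 14/4 = 3.5 dB → 0.5 dBu.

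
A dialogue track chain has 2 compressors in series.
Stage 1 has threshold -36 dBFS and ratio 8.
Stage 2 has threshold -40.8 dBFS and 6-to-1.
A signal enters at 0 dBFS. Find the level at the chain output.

Stage 1: 0 dBFS is 36 dB over -36 dBFS; at 8:1 that becomes 4.5 dB over, giving -31.5 dBFS.
Stage 2: -31.5 dBFS is 9.3 dB over -40.8 dBFS; at 6:1 that becomes 1.55 dB over, giving -39.25 dBFS.

-39.25 dBFS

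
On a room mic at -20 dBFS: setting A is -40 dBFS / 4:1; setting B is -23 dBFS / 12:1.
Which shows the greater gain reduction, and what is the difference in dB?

A: GR = 20 − 20/4 = 15 dB.
B: GR = 3 − 3/12 = 2.75 dB.
A applies 12.25 dB more gain reduction.

A, by 12.25 dB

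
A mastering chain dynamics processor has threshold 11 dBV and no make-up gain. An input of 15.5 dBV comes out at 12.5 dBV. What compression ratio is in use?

Input overshoot = 15.5 − 11 = 4.5 dB; output overshoot = 12.5 − 11 = 1.5 dB.
Ratio = 4.5 / 1.5 = 3.

3:1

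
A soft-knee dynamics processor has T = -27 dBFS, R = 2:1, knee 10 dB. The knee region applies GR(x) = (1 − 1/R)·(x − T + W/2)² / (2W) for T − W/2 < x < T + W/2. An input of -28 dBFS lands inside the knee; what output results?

-28.4 dBFS

x − T + W/2 = -28 − (-27) + 5 = 4.
GR = (1 − 1/2) × 4² / 20 = 0.5 × 16 / 20 = 0.4 dB.
Output = -28 − 0.4 = -28.4 dBFS.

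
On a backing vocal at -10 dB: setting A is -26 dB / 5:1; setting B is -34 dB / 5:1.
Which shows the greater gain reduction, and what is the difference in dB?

B, by 6.4 dB

A: GR = 16 − 16/5 = 12.8 dB.
B: GR = 24 − 24/5 = 19.2 dB.
Difference: 6.4 dB in favour of B.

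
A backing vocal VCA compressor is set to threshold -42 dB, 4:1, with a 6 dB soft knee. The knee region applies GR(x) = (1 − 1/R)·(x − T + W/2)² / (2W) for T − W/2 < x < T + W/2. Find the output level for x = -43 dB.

-43.25 dB

x − T + W/2 = -43 − (-42) + 3 = 2.
GR = (1 − 1/4) × 2² / 12 = 0.75 × 4 / 12 = 0.25 dB.
Output = -43 − 0.25 = -43.25 dB.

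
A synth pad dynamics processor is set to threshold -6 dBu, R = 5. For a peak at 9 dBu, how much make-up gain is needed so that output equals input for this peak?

The peak compresses to -6 + 15/5 = -3 dBu.
To reach 9 dBu requires 9 − (-3) = 12 dB of make-up.

12 dB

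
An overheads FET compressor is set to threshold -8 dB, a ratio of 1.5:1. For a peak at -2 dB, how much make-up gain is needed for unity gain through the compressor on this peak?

The peak compresses to -8 + 6/1.5 = -4 dB.
To reach -2 dB requires -2 − (-4) = 2 dB of make-up.

2 dB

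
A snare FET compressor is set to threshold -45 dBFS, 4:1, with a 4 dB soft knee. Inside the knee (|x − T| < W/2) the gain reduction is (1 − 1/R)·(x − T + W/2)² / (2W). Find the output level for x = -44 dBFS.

x − T + W/2 = -44 − (-45) + 2 = 3.
GR = (1 − 1/4) × 3² / 8 = 0.75 × 9 / 8 = 0.84375 dB.
Output = -44 − 0.84375 = -44.84375 dBFS.

-44.84375 dBFS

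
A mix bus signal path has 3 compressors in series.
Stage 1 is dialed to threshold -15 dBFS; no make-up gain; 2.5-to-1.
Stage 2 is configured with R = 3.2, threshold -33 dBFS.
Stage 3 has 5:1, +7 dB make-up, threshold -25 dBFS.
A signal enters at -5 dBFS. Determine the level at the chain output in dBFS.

-19.125 dBFS

Stage 1: 10 dB above -15 dBFS, reduced 2.5:1 to 4 dB above → -11 dBFS.
Stage 2: overshoot 22 dB → 22/3.2 = 6.875 dB → -26.125 dBFS.
Stage 3: -26.125 dBFS is at or below the -25 dBFS threshold — no compression; make-up brings it to -19.125 dBFS.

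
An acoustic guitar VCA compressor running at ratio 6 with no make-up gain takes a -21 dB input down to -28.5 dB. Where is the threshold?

-30 dB

Let T be the threshold. Output overshoot = (input overshoot)/R, so -28.5 − T = (-21 − T)/6.
6·(-28.5 − T) = -21 − T → 5·T = -171 − (-21) = -150.
T = -150/5 = -30 dB.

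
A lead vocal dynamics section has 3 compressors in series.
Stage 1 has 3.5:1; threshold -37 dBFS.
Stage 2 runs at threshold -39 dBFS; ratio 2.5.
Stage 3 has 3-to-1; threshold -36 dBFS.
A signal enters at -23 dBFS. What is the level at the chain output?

-36.6 dBFS

Stage 1: 14 dB above -37 dBFS, reduced 3.5:1 to 4 dB above → -33 dBFS.
Stage 2: 6 dB above -39 dBFS, reduced 2.5:1 to 2.4 dB above → -36.6 dBFS.
Stage 3: below threshold (-36.6 ≤ -36); passes unchanged; output -36.6 dBFS.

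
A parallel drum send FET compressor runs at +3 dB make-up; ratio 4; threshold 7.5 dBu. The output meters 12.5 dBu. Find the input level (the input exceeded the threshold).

15.5 dBu

Stripping the +3 dB make-up gives 9.5 dBu at the gain stage.
That's 2 dB above the 7.5 dBu threshold.
Input overshoot = R × output overshoot = 8 dB → input = 7.5 + 8 = 15.5 dBu.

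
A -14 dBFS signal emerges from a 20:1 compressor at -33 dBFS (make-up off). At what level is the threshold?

-34 dBFS

Let T be the threshold. Output overshoot = (input overshoot)/R, so -33 − T = (-14 − T)/20.
20·(-33 − T) = -14 − T → 19·T = -660 − (-14) = -646.
T = -646/19 = -34 dBFS.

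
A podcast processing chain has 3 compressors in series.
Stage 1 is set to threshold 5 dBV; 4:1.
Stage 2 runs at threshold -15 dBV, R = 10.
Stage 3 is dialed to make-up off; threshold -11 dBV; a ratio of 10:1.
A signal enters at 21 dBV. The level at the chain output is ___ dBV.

Stage 1: overshoot 16 dB → 16/4 = 4 dB → 9 dBV.
Stage 2: 9 dBV is 24 dB over -15 dBV; at 10:1 that becomes 2.4 dB over, giving -12.6 dBV.
Stage 3: -12.6 dBV is at or below the -11 dBV threshold — no compression; output -12.6 dBV.

-12.6 dBV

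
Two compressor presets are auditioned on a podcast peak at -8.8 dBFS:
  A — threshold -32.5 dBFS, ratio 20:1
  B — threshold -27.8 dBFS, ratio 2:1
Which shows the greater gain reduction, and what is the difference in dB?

A, by 13.015 dB

A: GR = 23.7 − 23.7/20 = 22.515 dB.
B: GR = 19 − 19/2 = 9.5 dB.
A applies 13.015 dB more gain reduction.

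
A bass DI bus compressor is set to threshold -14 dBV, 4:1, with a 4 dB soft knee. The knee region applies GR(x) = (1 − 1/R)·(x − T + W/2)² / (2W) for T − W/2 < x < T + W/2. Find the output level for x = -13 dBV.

x − T + W/2 = -13 − (-14) + 2 = 3.
GR = (1 − 1/4) × 3² / 8 = 0.75 × 9 / 8 = 0.84375 dB.
Output = -13 − 0.84375 = -13.84375 dBV.

-13.84375 dBV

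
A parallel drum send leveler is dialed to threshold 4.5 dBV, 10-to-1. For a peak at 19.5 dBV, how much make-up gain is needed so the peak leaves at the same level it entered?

13.5 dB

The peak compresses to 4.5 + 15/10 = 6 dBV.
To reach 19.5 dBV requires 19.5 − 6 = 13.5 dB of make-up.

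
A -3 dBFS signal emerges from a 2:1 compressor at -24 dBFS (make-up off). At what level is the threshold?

Gain reduction = -3 − (-24) = 21 dB; output overshoot = GR / (R − 1) = 21 / 1 = 21 dB.
Threshold = output − output overshoot = -24 − 21 = -45 dBFS.

-45 dBFS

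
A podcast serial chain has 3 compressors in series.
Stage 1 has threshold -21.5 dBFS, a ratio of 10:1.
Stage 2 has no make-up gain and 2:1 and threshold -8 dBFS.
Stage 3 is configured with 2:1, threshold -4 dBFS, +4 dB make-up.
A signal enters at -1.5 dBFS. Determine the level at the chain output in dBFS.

Stage 1: overshoot 20 dB → 20/10 = 2 dB → -19.5 dBFS.
Stage 2: -19.5 dBFS ≤ -8 dBFS, so stage 2 doesn't engage; output -19.5 dBFS.
Stage 3: below threshold (-19.5 ≤ -4); passes unchanged; make-up brings it to -15.5 dBFS.

-15.5 dBFS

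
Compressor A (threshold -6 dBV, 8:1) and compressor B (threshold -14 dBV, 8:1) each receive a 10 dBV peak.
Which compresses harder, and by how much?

B, by 7 dB

A: GR = 16 − 16/8 = 14 dB.
B: GR = 24 − 24/8 = 21 dB.
B applies 7 dB more gain reduction.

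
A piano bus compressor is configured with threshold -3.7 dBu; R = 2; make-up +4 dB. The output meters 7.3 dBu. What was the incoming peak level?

Remove make-up: 7.3 − 4 = 3.3 dBu.
Post-compression overshoot = 3.3 − (-3.7) = 7 dB.
Undo the ratio: input overshoot = 7 × 2 = 14 dB, giving input = 10.3 dBu.

10.3 dBu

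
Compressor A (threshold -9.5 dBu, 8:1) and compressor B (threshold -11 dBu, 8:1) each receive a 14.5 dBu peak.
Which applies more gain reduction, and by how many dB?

A: 24 dB over, compressed to 3 dB over, so 21 dB of GR.
B: 25.5 dB over, compressed to 3.1875 dB over, so 22.3125 dB of GR.
B applies 1.3125 dB more gain reduction.

B, by 1.3125 dB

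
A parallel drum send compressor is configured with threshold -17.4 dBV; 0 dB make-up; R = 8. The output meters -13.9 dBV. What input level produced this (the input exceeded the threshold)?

10.6 dBV

That's 3.5 dB above the -17.4 dBV threshold.
Undo the ratio: input overshoot = 3.5 × 8 = 28 dB, giving input = 10.6 dBV.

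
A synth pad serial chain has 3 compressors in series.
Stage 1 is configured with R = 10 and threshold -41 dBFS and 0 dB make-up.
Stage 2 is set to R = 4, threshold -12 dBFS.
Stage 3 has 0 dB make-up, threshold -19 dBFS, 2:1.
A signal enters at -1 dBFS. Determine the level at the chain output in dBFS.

Stage 1: -1 dBFS is 40 dB over -41 dBFS; at 10:1 that becomes 4 dB over, giving -37 dBFS.
Stage 2: -37 dBFS is at or below the -12 dBFS threshold — no compression; output -37 dBFS.
Stage 3: -37 dBFS ≤ -19 dBFS, so stage 3 doesn't engage; output -37 dBFS.

-37 dBFS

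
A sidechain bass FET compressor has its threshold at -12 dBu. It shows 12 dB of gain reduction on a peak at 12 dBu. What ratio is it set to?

2:1

Input overshoot = 12 − (-12) = 24 dB.
Output overshoot = 24 − 12 = 12 dB.
Ratio = input overshoot / output overshoot = 24 / 12 = 2.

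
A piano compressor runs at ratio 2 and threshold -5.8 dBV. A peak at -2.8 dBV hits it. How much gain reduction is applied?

1.5 dB

The signal is 3 dB above threshold.
At 2:1, output sits 3/2 = 1.5 dB above threshold.
So the signal is attenuated by 3 − 1.5 = 1.5 dB.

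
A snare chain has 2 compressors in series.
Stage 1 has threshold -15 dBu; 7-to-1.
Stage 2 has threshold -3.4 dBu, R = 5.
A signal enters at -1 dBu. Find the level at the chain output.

-13 dBu

Stage 1: overshoot 14 dB → 14/7 = 2 dB → -13 dBu.
Stage 2: -13 dBu is at or below the -3.4 dBu threshold — no compression; output -13 dBu.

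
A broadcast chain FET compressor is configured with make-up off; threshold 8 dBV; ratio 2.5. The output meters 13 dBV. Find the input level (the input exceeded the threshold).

That's 5 dB above the 8 dBV threshold.
Undo the ratio: input overshoot = 5 × 2.5 = 12.5 dB, giving input = 20.5 dBV.

20.5 dBV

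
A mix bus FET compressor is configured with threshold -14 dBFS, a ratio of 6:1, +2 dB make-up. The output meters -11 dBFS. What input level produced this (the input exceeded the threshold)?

Remove make-up: -11 − 2 = -13 dBFS.
Post-compression overshoot = -13 − (-14) = 1 dB.
Before 6:1 compression the overshoot was 1 × 6 = 6 dB, so input = -14 + 6 = -8 dBFS.

-8 dBFS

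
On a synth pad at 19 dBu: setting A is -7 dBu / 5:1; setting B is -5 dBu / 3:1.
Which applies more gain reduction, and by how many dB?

A, by 4.8 dB

A: 26 dB over, compressed to 5.2 dB over, so 20.8 dB of GR.
B: 24 dB over, compressed to 8 dB over, so 16 dB of GR.
Difference: 4.8 dB in favour of A.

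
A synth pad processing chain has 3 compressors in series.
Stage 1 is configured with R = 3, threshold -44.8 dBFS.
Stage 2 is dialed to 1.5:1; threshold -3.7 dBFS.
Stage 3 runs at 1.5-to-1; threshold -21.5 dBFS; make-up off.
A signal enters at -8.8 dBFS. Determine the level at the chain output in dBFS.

Stage 1: -8.8 dBFS is 36 dB over -44.8 dBFS; at 3:1 that becomes 12 dB over, giving -32.8 dBFS.
Stage 2: -32.8 dBFS is at or below the -3.7 dBFS threshold — no compression; output -32.8 dBFS.
Stage 3: below threshold (-32.8 ≤ -21.5); passes unchanged; output -32.8 dBFS.

-32.8 dBFS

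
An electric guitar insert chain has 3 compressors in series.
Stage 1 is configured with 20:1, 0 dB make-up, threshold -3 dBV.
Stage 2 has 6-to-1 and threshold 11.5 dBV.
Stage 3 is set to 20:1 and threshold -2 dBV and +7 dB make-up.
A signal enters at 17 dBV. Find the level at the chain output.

5 dBV

Stage 1: 20 dB above -3 dBV, reduced 20:1 to 1 dB above → -2 dBV.
Stage 2: -2 dBV is at or below the 11.5 dBV threshold — no compression; output -2 dBV.
Stage 3: -2 dBV ≤ -2 dBV, so stage 3 doesn't engage; make-up brings it to 5 dBV.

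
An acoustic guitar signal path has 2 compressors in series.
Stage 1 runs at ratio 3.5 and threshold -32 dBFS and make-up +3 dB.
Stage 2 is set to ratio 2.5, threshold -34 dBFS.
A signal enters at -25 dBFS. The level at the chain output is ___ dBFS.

-31.2 dBFS

Stage 1: 7 dB above -32 dBFS, reduced 3.5:1 to 2 dB above → -30 dBFS; +3 dB make-up → -27 dBFS.
Stage 2: overshoot 7 dB → 7/2.5 = 2.8 dB → -31.2 dBFS.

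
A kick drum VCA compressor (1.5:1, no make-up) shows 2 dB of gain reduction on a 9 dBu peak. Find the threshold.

3 dBu

Let T be the threshold. Output overshoot = (input overshoot)/R, so 7 − T = (9 − T)/1.5.
1.5·(7 − T) = 9 − T → 0.5·T = 10.5 − 9 = 1.5.
T = 1.5/0.5 = 3 dBu.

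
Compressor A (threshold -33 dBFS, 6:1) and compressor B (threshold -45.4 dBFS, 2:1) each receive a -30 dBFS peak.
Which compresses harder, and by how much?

B, by 5.2 dB

A: overshoot 3 dB → output overshoot 0.5 dB → GR 2.5 dB.
B: overshoot 15.4 dB → output overshoot 7.7 dB → GR 7.7 dB.
B reduces 5.2 dB more.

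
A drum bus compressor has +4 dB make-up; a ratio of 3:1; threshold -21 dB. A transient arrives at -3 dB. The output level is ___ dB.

-3 dB sits 18 dB over threshold.
The 18 dB excess becomes 6 dB after 3:1 reduction.
That puts the output at -15 dB; make-up adds 4 dB, giving -11 dB.

-11 dB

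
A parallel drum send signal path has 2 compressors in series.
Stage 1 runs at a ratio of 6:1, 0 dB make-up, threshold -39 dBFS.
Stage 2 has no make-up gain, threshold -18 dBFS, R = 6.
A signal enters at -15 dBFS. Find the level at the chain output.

Stage 1: -15 dBFS is 24 dB over -39 dBFS; at 6:1 that becomes 4 dB over, giving -35 dBFS.
Stage 2: -35 dBFS ≤ -18 dBFS, so stage 2 doesn't engage; output -35 dBFS.

-35 dBFS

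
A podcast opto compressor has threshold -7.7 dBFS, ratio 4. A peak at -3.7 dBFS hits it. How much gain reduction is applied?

The signal is 4 dB above threshold.
After 4:1 compression the overshoot becomes 4/4 = 1 dB.
GR = overshoot in − overshoot out = 4 − 1 = 3 dB.

3 dB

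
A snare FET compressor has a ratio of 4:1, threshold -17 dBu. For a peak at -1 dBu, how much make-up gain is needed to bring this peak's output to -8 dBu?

Without make-up, output = threshold + overshoot/4 = -17 + 4 = -13 dBu.
Gap to target: 5 dB.

5 dB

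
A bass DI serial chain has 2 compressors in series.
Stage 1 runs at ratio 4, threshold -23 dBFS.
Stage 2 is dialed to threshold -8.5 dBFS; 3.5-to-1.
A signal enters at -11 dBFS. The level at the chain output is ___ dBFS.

Stage 1: -11 dBFS is 12 dB over -23 dBFS; at 4:1 that becomes 3 dB over, giving -20 dBFS.
Stage 2: below threshold (-20 ≤ -8.5); passes unchanged; output -20 dBFS.

-20 dBFS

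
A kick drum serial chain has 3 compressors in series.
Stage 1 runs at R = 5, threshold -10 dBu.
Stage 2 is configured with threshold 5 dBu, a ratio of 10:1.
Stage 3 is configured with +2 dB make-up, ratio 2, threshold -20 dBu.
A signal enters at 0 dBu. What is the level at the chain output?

Stage 1: 0 dBu is 10 dB over -10 dBu; at 5:1 that becomes 2 dB over, giving -8 dBu.
Stage 2: -8 dBu is at or below the 5 dBu threshold — no compression; output -8 dBu.
Stage 3: overshoot 12 dB → 12/2 = 6 dB → -14 dBu; +2 dB make-up → -12 dBu.

-12 dBu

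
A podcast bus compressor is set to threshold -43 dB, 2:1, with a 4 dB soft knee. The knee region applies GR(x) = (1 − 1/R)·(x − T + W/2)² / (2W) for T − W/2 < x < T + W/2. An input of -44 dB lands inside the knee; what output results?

x − T + W/2 = -44 − (-43) + 2 = 1.
GR = (1 − 1/2) × 1² / 8 = 0.5 × 1 / 8 = 0.0625 dB.
Output = -44 − 0.0625 = -44.0625 dB.

-44.0625 dB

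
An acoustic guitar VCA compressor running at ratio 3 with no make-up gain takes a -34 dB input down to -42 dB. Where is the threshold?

Input is 12 dB above T (since output overshoot × R = input overshoot: (-42 − T)·3 = -34 − T gives T = -46 dB).
Check: -46 + (-34 − (-46))/3 = -46 + 4 = -42 dB. ✓

-46 dB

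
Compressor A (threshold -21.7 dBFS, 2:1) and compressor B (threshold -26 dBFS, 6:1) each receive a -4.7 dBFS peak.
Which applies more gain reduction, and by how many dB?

A: GR = 17 − 17/2 = 8.5 dB.
B: GR = 21.3 − 21.3/6 = 17.75 dB.
B applies 9.25 dB more gain reduction.

B, by 9.25 dB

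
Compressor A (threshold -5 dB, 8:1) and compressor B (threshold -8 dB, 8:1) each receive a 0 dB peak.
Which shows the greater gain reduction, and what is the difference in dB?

B, by 2.625 dB

A: overshoot 5 dB → output overshoot 0.625 dB → GR 4.375 dB.
B: overshoot 8 dB → output overshoot 1 dB → GR 7 dB.
Difference: 2.625 dB in favour of B.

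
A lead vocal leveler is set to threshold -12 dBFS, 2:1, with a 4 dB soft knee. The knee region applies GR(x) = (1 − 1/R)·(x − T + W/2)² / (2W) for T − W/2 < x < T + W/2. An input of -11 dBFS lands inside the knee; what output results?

x − T + W/2 = -11 − (-12) + 2 = 3.
GR = (1 − 1/2) × 3² / 8 = 0.5 × 9 / 8 = 0.5625 dB.
Output = -11 − 0.5625 = -11.5625 dBFS.

-11.5625 dBFS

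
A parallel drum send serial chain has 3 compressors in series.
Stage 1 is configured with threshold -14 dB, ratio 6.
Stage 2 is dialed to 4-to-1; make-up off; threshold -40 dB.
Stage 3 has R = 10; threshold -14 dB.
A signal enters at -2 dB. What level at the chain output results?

-33 dB

Stage 1: -2 dB is 12 dB over -14 dB; at 6:1 that becomes 2 dB over, giving -12 dB.
Stage 2: overshoot 28 dB → 28/4 = 7 dB → -33 dB.
Stage 3: -33 dB is at or below the -14 dB threshold — no compression; output -33 dB.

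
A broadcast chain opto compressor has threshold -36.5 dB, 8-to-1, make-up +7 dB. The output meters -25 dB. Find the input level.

-0.5 dB

Stripping the +7 dB make-up gives -32 dB at the gain stage.
The compressed level sits -32 − (-36.5) = 4.5 dB over threshold.
Input overshoot = R × output overshoot = 36 dB → input = -36.5 + 36 = -0.5 dB.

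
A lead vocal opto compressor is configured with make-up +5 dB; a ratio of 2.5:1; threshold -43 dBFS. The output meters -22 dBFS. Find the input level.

Remove make-up: -22 − 5 = -27 dBFS.
Post-compression overshoot = -27 − (-43) = 16 dB.
Undo the ratio: input overshoot = 16 × 2.5 = 40 dB, giving input = -3 dBFS.

-3 dBFS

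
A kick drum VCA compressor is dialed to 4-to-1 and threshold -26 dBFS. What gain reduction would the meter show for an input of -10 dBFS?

The signal is 16 dB above threshold.
At 4:1, output sits 16/4 = 4 dB above threshold.
Gain reduction = 16 − 4 = 12 dB.

12 dB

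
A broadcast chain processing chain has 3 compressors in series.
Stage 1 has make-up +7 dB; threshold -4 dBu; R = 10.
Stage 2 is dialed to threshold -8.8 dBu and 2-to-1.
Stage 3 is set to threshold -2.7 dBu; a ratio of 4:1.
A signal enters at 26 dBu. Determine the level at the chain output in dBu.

Stage 1: 26 dBu is 30 dB over -4 dBu; at 10:1 that becomes 3 dB over, giving -1 dBu; +7 dB make-up → 6 dBu.
Stage 2: 14.8 dB above -8.8 dBu, reduced 2:1 to 7.4 dB above → -1.4 dBu.
Stage 3: overshoot 1.3 dB → 1.3/4 = 0.325 dB → -2.375 dBu.

-2.375 dBu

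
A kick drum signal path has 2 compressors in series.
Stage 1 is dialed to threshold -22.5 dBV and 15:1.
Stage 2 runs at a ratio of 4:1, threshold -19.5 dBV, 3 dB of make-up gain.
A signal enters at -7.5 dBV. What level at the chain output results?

-18.5 dBV

Stage 1: 15 dB above -22.5 dBV, reduced 15:1 to 1 dB above → -21.5 dBV.
Stage 2: -21.5 dBV ≤ -19.5 dBV, so stage 2 doesn't engage; make-up brings it to -18.5 dBV.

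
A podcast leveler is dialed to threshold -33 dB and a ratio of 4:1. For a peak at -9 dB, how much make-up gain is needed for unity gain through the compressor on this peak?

18 dB

Without make-up, output = threshold + overshoot/4 = -33 + 6 = -27 dB.
Gap to target: 18 dB.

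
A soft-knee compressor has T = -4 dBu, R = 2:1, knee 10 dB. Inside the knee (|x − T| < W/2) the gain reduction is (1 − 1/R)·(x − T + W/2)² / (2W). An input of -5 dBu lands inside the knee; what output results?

-5.4 dBu

x − T + W/2 = -5 − (-4) + 5 = 4.
GR = (1 − 1/2) × 4² / 20 = 0.5 × 16 / 20 = 0.4 dB.
Output = -5 − 0.4 = -5.4 dBu.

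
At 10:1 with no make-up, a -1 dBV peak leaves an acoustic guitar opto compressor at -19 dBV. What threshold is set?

-21 dBV

Let T be the threshold. Output overshoot = (input overshoot)/R, so -19 − T = (-1 − T)/10.
10·(-19 − T) = -1 − T → 9·T = -190 − (-1) = -189.
T = -189/9 = -21 dBV.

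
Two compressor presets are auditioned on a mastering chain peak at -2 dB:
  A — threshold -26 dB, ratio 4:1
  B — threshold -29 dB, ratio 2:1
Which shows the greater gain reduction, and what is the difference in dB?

A: GR = 24 − 24/4 = 18 dB.
B: GR = 27 − 27/2 = 13.5 dB.
Difference: 4.5 dB in favour of A.

A, by 4.5 dB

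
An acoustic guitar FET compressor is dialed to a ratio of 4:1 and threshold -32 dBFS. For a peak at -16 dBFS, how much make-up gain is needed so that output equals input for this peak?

Without make-up, output = threshold + overshoot/4 = -32 + 4 = -28 dBFS.
Gap to target: 12 dB.

12 dB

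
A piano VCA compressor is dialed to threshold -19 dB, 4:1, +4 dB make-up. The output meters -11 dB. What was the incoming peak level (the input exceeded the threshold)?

-3 dB

Before make-up, the level was -11 − 4 = -15 dB.
The compressed level sits -15 − (-19) = 4 dB over threshold.
Input overshoot = R × output overshoot = 16 dB → input = -19 + 16 = -3 dB.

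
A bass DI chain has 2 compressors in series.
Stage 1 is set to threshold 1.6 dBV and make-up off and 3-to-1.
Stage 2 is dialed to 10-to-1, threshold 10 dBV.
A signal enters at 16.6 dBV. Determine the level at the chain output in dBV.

6.6 dBV

Stage 1: 15 dB above 1.6 dBV, reduced 3:1 to 5 dB above → 6.6 dBV.
Stage 2: 6.6 dBV is at or below the 10 dBV threshold — no compression; output 6.6 dBV.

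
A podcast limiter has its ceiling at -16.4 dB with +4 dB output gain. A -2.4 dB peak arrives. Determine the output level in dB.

-12.4 dB

A brickwall limiter is an ∞:1 compressor: any input above the ceiling is clamped to -16.4 dB.
Output gain then adds 4 dB: -16.4 + 4 = -12.4 dB.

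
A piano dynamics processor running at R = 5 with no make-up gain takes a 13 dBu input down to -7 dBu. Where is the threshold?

Let T be the threshold. Output overshoot = (input overshoot)/R, so -7 − T = (13 − T)/5.
5·(-7 − T) = 13 − T → 4·T = -35 − 13 = -48.
T = -48/4 = -12 dBu.

-12 dBu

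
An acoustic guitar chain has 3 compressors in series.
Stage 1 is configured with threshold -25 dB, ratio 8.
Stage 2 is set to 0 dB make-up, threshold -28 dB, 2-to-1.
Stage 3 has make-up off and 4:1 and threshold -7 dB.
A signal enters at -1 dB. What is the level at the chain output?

Stage 1: -1 dB is 24 dB over -25 dB; at 8:1 that becomes 3 dB over, giving -22 dB.
Stage 2: 6 dB above -28 dB, reduced 2:1 to 3 dB above → -25 dB.
Stage 3: -25 dB is at or below the -7 dB threshold — no compression; output -25 dB.

-25 dB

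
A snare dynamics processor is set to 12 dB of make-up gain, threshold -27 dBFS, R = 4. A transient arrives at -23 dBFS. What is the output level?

-14 dBFS

-23 dBFS sits 4 dB over threshold.
At 4:1 the overshoot is divided by 4, leaving 1 dB above threshold.
So the level is -27 + 1 = -26 dBFS; make-up adds 12 dB, giving -14 dBFS.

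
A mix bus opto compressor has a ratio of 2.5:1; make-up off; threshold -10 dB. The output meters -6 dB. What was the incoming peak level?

0 dB

Post-compression overshoot = -6 − (-10) = 4 dB.
Undo the ratio: input overshoot = 4 × 2.5 = 10 dB, giving input = 0 dB.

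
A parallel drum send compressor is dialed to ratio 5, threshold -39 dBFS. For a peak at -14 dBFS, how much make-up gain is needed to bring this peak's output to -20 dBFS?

14 dB

Overshoot 25 dB → 25/5 = 5 dB after compression, so the compressed level is -39 + 5 = -34 dBFS.
Make-up = target − compressed = -20 − (-34) = 14 dB.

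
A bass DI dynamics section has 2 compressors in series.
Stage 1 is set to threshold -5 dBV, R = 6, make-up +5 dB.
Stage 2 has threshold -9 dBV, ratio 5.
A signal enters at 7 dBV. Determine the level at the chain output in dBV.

Stage 1: 12 dB above -5 dBV, reduced 6:1 to 2 dB above → -3 dBV; +5 dB make-up → 2 dBV.
Stage 2: 11 dB above -9 dBV, reduced 5:1 to 2.2 dB above → -6.8 dBV.

-6.8 dBV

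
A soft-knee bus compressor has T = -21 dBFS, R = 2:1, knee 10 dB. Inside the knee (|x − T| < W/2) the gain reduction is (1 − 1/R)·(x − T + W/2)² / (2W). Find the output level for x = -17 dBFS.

-19.025 dBFS

x − T + W/2 = -17 − (-21) + 5 = 9.
GR = (1 − 1/2) × 9² / 20 = 0.5 × 81 / 20 = 2.025 dB.
Output = -17 − 2.025 = -19.025 dBFS.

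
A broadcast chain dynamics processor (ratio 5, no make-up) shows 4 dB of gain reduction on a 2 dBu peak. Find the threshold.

-3 dBu

Input is 5 dB above T (since output overshoot × R = input overshoot: (-2 − T)·5 = 2 − T gives T = -3 dBu).
Check: -3 + (2 − (-3))/5 = -3 + 1 = -2 dBu. ✓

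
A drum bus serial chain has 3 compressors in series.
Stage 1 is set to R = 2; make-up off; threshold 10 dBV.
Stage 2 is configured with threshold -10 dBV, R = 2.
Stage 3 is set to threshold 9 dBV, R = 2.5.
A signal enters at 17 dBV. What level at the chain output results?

Stage 1: 7 dB above 10 dBV, reduced 2:1 to 3.5 dB above → 13.5 dBV.
Stage 2: 13.5 dBV is 23.5 dB over -10 dBV; at 2:1 that becomes 11.75 dB over, giving 1.75 dBV.
Stage 3: 1.75 dBV ≤ 9 dBV, so stage 3 doesn't engage; output 1.75 dBV.

1.75 dBV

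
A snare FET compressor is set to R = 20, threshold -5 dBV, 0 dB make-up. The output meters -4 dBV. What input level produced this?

15 dBV

The compressed level sits -4 − (-5) = 1 dB over threshold.
Undo the ratio: input overshoot = 1 × 20 = 20 dB, giving input = 15 dBV.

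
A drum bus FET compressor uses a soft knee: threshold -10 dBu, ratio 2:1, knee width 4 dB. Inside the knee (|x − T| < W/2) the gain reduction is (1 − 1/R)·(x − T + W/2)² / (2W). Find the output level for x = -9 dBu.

x − T + W/2 = -9 − (-10) + 2 = 3.
GR = (1 − 1/2) × 3² / 8 = 0.5 × 9 / 8 = 0.5625 dB.
Output = -9 − 0.5625 = -9.5625 dBu.

-9.5625 dBu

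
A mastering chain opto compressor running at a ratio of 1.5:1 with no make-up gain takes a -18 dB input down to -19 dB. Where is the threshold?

-21 dB

Let T be the threshold. Output overshoot = (input overshoot)/R, so -19 − T = (-18 − T)/1.5.
1.5·(-19 − T) = -18 − T → 0.5·T = -28.5 − (-18) = -10.5.
T = -10.5/0.5 = -21 dB.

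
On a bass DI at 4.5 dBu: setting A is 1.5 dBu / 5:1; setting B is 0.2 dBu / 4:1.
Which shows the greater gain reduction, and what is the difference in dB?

A: GR = 3 − 3/5 = 2.4 dB.
B: GR = 4.3 − 4.3/4 = 3.225 dB.
B reduces 0.825 dB more.

B, by 0.825 dB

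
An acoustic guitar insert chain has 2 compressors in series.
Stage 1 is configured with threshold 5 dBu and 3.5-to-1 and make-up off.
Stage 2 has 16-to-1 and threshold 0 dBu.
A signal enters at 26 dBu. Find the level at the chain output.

Stage 1: 21 dB above 5 dBu, reduced 3.5:1 to 6 dB above → 11 dBu.
Stage 2: overshoot 11 dB → 11/16 = 0.6875 dB → 0.6875 dBu.

0.6875 dBu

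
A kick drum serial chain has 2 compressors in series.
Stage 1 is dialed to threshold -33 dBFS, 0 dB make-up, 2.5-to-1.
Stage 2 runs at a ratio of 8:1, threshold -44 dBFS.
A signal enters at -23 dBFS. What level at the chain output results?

-42.125 dBFS

Stage 1: overshoot 10 dB → 10/2.5 = 4 dB → -29 dBFS.
Stage 2: overshoot 15 dB → 15/8 = 1.875 dB → -42.125 dBFS.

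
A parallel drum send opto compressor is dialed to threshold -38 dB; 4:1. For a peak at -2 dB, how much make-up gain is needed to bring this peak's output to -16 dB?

13 dB

The peak compresses to -38 + 36/4 = -29 dB.
To reach -16 dB requires -16 − (-29) = 13 dB of make-up.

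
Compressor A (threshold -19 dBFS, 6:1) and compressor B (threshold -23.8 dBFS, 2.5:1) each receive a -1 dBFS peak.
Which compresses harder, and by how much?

A, by 1.32 dB

A: 18 dB over, compressed to 3 dB over, so 15 dB of GR.
B: 22.8 dB over, compressed to 9.12 dB over, so 13.68 dB of GR.
A applies 1.32 dB more gain reduction.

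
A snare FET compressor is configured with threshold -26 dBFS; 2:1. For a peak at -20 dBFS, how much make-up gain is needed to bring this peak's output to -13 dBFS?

10 dB

The peak compresses to -26 + 6/2 = -23 dBFS.
To reach -13 dBFS requires -13 − (-23) = 10 dB of make-up.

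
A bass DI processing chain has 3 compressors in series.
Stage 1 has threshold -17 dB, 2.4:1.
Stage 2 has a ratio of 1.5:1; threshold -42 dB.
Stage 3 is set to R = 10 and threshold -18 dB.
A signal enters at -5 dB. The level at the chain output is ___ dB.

-22 dB

Stage 1: 12 dB above -17 dB, reduced 2.4:1 to 5 dB above → -12 dB.
Stage 2: 30 dB above -42 dB, reduced 1.5:1 to 20 dB above → -22 dB.
Stage 3: -22 dB is at or below the -18 dB threshold — no compression; output -22 dB.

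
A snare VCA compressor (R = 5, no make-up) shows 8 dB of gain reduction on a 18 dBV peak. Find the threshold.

8 dBV

Input is 10 dB above T (since output overshoot × R = input overshoot: (10 − T)·5 = 18 − T gives T = 8 dBV).
Check: 8 + (18 − 8)/5 = 8 + 2 = 10 dBV. ✓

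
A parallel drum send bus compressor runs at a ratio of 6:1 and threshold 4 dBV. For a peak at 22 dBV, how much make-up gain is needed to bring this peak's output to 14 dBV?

Overshoot 18 dB → 18/6 = 3 dB after compression, so the compressed level is 4 + 3 = 7 dBV.
Make-up = target − compressed = 14 − 7 = 7 dB.

7 dB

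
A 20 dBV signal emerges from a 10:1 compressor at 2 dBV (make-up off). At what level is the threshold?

Input is 20 dB above T (since output overshoot × R = input overshoot: (2 − T)·10 = 20 − T gives T = 0 dBV).
Check: 0 + (20 − 0)/10 = 0 + 2 = 2 dBV. ✓

0 dBV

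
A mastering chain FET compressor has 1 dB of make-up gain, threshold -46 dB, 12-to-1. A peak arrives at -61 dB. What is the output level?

-60 dB

-61 dB is 15 dB below the -46 dB threshold, so no gain reduction is applied.
Make-up gain adds 1 dB: -61 + 1 = -60 dB.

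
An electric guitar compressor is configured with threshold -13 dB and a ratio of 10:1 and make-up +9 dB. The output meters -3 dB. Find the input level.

-3 dB

Before make-up, the level was -3 − 9 = -12 dB.
Post-compression overshoot = -12 − (-13) = 1 dB.
Undo the ratio: input overshoot = 1 × 10 = 10 dB, giving input = -3 dB.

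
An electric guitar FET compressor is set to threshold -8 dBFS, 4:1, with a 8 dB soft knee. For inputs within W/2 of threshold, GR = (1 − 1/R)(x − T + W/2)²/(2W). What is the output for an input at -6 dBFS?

-7.6875 dBFS

x − T + W/2 = -6 − (-8) + 4 = 6.
GR = (1 − 1/4) × 6² / 16 = 0.75 × 36 / 16 = 1.6875 dB.
Output = -6 − 1.6875 = -7.6875 dBFS.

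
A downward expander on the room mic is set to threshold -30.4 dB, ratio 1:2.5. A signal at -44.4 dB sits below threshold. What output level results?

Below threshold, a 1:2.5 expander applies gain = (2.5−1)×(T − x) of attenuation.
(2.5−1) × 14 = 21 dB, so output = -44.4 − 21 = -65.4 dB.

-65.4 dB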